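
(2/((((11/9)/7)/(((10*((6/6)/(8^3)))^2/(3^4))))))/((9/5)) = 875/29196288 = 0.00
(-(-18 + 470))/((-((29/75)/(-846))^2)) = 1819707930000/841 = 2163743079.67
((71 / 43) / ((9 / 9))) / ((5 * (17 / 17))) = 71 / 215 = 0.33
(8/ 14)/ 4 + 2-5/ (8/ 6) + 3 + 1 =67/ 28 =2.39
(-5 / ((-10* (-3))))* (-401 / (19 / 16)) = 3208 / 57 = 56.28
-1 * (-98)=98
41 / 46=0.89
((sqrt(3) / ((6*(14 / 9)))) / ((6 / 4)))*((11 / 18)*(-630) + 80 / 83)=-31875*sqrt(3) / 1162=-47.51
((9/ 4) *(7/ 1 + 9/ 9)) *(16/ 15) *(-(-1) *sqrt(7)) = 96 *sqrt(7)/ 5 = 50.80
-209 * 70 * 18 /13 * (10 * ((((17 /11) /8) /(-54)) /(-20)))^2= -0.06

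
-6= -6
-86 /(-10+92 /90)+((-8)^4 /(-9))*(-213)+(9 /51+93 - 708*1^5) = 992426917 /10302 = 96333.42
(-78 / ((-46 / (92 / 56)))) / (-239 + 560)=13 / 1498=0.01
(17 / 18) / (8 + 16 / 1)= 17 / 432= 0.04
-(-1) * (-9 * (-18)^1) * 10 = 1620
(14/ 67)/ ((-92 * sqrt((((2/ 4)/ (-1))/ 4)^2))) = -28/ 1541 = -0.02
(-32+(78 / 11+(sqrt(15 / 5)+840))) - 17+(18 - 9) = sqrt(3)+8878 / 11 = 808.82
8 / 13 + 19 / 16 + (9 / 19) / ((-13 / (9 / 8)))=6963 / 3952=1.76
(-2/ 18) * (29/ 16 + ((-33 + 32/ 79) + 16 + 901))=-373393/ 3792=-98.47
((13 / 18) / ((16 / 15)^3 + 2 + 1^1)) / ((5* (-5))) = -195 / 28442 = -0.01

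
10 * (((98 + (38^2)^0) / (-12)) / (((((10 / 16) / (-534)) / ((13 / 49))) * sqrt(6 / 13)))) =152724 * sqrt(78) / 49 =27526.98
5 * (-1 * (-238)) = 1190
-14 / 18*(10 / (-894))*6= 70 / 1341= 0.05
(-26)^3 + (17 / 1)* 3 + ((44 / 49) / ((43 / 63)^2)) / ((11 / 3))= -32402753 / 1849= -17524.47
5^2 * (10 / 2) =125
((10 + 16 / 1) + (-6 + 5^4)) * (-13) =-8385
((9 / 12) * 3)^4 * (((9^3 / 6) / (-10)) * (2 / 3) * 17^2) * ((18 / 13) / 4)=-1382278041 / 66560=-20767.40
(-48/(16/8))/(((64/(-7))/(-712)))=-1869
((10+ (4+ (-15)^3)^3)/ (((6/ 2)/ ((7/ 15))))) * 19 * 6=-10189617791066/ 15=-679307852737.73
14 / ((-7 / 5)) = -10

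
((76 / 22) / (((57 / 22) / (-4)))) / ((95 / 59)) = -944 / 285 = -3.31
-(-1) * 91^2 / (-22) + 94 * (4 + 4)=8263 / 22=375.59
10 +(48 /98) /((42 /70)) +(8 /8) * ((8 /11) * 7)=15.91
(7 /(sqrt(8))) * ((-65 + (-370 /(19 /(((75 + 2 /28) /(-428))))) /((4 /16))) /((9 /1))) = -182645 * sqrt(2) /18297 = -14.12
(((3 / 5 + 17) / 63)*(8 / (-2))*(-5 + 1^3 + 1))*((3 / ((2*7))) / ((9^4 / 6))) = 352 / 535815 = 0.00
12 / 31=0.39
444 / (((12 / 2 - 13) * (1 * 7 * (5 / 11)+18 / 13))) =-63492 / 4571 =-13.89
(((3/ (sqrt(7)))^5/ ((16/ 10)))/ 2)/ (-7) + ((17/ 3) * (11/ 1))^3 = 6539203/ 27 - 1215 * sqrt(7)/ 38416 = 242192.62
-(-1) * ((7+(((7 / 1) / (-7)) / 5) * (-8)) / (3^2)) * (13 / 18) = 559 / 810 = 0.69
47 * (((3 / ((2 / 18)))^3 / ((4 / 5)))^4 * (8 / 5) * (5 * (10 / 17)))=22045149559246745896875 / 272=81048343967818918738.51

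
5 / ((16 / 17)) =85 / 16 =5.31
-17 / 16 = -1.06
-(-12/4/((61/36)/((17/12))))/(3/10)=510/61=8.36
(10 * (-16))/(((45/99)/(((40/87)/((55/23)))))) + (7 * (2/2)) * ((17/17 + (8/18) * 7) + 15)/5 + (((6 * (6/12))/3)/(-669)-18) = -17147797/291015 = -58.92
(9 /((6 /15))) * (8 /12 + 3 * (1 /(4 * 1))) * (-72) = -2295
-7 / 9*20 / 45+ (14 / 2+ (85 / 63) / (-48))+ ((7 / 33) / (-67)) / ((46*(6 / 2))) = 1018971935 / 153779472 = 6.63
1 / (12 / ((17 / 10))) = 17 / 120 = 0.14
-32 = -32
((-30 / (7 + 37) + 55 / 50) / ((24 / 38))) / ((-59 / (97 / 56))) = -42389 / 2180640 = -0.02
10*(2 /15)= 4 /3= 1.33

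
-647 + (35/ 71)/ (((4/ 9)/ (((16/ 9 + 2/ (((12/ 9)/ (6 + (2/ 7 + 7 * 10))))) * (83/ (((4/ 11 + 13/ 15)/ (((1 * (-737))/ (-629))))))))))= 345999904199/ 36263108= 9541.37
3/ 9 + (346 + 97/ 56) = 58475/ 168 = 348.07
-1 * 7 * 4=-28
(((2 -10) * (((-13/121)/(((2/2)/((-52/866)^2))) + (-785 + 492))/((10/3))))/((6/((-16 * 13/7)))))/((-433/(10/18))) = 921725140960/206285334717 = 4.47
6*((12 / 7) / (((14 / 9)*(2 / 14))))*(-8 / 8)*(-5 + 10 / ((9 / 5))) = -180 / 7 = -25.71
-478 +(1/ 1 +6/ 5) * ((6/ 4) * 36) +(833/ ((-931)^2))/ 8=-254155467/ 707560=-359.20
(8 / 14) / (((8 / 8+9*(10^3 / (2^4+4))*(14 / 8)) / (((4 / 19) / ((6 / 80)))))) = 1280 / 629223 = 0.00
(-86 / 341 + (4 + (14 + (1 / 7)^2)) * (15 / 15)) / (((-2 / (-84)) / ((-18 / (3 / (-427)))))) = 651968244 / 341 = 1911930.33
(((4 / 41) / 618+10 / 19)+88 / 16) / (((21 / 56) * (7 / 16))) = 185681728 / 5054931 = 36.73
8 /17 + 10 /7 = 226 /119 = 1.90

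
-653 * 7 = -4571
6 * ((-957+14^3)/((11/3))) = 32166/11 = 2924.18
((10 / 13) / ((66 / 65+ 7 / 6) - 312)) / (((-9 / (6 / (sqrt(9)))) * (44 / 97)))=4850 / 3987357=0.00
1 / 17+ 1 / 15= 32 / 255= 0.13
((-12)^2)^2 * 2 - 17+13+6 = 41474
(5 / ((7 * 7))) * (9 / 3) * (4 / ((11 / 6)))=360 / 539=0.67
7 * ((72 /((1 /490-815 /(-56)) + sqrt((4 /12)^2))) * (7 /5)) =4148928 /87547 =47.39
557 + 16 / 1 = 573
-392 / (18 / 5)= -108.89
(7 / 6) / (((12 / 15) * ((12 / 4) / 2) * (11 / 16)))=140 / 99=1.41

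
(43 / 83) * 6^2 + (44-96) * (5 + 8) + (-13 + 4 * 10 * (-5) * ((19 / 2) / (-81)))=-4349059 / 6723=-646.89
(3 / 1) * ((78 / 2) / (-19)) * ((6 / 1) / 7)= -702 / 133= -5.28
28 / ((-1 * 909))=-28 / 909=-0.03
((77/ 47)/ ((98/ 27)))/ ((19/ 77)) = 3267/ 1786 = 1.83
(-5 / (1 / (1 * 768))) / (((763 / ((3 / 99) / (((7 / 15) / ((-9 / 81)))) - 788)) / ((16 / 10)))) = 1118390272 / 176253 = 6345.37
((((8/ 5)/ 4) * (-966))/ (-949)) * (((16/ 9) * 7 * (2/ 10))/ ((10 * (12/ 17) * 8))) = 19159/ 1067625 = 0.02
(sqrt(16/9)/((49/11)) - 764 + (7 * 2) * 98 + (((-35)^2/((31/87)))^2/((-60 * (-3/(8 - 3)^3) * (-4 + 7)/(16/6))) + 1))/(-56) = -3092221002911/23732856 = -130292.83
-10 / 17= -0.59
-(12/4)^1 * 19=-57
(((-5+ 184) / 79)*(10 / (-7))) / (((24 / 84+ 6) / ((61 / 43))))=-54595 / 74734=-0.73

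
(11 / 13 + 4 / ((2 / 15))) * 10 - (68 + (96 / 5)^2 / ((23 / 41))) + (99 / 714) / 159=-39288466067 / 94289650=-416.68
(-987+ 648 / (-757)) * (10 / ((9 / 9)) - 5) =-3739035 / 757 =-4939.28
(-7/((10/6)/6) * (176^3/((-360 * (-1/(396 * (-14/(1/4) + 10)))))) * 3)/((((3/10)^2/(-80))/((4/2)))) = -37075565936640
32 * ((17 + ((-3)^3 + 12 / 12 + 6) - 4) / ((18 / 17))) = -1904 / 9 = -211.56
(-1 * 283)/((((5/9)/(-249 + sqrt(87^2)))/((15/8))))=618921/4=154730.25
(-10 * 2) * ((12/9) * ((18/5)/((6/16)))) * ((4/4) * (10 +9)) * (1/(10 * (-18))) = 27.02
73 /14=5.21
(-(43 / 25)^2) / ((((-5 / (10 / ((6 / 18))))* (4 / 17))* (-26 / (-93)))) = 8769807 / 32500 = 269.84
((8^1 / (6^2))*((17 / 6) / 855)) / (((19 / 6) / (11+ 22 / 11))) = 442 / 146205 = 0.00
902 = 902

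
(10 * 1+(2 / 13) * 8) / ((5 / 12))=1752 / 65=26.95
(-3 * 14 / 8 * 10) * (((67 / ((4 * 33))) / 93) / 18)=-2345 / 147312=-0.02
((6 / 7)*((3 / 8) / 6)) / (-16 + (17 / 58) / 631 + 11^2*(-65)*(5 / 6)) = -0.00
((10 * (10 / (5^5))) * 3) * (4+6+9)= 228 / 125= 1.82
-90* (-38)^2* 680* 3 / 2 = -132559200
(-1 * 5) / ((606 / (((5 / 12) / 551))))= -25 / 4006872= -0.00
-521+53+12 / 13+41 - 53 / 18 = -100391 / 234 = -429.02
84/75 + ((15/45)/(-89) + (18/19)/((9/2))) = 1.33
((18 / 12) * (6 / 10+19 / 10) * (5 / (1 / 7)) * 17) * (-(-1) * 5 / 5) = 8925 / 4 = 2231.25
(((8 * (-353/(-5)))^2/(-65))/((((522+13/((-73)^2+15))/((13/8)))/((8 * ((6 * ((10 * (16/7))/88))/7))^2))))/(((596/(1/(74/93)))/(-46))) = 105016876715999232/22339554267788065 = 4.70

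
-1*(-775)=775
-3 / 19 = -0.16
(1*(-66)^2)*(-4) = -17424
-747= -747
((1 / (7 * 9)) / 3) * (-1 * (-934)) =934 / 189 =4.94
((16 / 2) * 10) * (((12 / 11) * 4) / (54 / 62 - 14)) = -119040 / 4477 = -26.59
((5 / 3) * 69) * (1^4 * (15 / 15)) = 115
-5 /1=-5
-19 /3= -6.33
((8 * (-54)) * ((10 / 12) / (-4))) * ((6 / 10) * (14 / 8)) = 189 / 2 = 94.50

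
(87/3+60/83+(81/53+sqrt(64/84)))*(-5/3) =-687370/13197-20*sqrt(21)/63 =-53.54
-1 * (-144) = 144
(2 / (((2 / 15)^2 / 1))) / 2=225 / 4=56.25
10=10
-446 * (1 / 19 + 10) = -85186 / 19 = -4483.47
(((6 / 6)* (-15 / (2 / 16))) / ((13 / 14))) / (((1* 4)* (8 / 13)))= -52.50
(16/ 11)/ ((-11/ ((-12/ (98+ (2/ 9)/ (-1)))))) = 0.02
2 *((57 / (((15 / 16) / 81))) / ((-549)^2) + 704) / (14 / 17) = 1709.75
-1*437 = -437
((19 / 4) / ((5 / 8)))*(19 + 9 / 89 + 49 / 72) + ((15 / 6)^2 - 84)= 290726 / 4005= 72.59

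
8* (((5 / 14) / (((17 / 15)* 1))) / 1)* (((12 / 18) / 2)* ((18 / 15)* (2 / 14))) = 120 / 833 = 0.14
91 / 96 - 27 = -26.05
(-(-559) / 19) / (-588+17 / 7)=-3913 / 77881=-0.05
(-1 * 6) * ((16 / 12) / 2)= -4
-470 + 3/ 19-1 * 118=-11169/ 19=-587.84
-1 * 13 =-13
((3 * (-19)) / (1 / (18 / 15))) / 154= -171 / 385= -0.44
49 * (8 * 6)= 2352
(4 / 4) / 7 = 1 / 7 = 0.14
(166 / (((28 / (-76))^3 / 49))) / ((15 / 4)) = -4554376 / 105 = -43375.01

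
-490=-490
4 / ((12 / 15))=5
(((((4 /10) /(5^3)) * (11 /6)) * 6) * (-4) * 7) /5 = -616 /3125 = -0.20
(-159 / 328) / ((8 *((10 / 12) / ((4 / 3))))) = -159 / 1640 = -0.10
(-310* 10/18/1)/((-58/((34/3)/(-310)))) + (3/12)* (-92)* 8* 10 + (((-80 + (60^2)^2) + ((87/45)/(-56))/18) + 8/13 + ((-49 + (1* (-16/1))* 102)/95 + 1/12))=93561153342235/7220304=12958062.89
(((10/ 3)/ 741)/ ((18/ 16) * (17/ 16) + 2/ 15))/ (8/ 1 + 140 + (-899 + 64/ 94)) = -60160/ 13332222423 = -0.00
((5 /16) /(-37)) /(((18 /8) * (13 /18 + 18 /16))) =-0.00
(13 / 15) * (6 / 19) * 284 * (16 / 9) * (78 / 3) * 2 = 6143488 / 855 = 7185.37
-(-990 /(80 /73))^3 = 377462806083 /512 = 737232043.13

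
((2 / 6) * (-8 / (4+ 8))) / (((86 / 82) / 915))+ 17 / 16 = -397967 / 2064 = -192.81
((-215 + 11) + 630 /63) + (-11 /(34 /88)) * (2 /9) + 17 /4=-119999 /612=-196.08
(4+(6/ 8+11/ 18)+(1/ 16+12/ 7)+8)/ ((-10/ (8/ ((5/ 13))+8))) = -15259/ 350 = -43.60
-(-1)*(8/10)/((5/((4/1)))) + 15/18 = 221/150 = 1.47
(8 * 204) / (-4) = -408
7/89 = 0.08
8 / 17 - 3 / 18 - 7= -683 / 102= -6.70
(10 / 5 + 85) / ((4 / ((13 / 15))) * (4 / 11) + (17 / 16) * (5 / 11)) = 199056 / 4945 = 40.25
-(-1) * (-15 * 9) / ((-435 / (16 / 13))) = 0.38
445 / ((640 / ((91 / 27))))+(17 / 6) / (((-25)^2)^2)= 3163681667 / 1350000000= 2.34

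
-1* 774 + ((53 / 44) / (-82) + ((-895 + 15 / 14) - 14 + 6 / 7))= -1681.09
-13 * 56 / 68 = -182 / 17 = -10.71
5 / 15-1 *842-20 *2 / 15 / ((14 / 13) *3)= -53077 / 63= -842.49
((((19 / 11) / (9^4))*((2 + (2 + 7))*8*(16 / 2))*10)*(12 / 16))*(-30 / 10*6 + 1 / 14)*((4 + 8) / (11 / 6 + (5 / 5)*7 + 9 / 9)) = -30.41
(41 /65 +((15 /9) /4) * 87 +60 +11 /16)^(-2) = 1081600 /10296363841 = 0.00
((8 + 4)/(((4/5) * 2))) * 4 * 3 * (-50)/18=-250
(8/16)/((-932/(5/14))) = -5/26096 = -0.00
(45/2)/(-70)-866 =-24257/28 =-866.32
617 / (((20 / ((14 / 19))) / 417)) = 1801023 / 190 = 9479.07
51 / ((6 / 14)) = 119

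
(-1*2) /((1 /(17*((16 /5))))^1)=-544 /5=-108.80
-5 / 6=-0.83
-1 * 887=-887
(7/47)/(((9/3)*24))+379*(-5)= -1895.00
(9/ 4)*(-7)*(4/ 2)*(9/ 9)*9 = -567/ 2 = -283.50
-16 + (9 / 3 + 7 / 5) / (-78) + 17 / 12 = -11419 / 780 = -14.64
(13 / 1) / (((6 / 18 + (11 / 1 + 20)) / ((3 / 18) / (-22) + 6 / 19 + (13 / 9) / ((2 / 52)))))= 3703531 / 235752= 15.71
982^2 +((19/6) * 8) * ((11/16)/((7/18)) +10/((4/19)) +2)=13518719/14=965622.79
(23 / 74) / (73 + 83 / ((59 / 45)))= 1357 / 595108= 0.00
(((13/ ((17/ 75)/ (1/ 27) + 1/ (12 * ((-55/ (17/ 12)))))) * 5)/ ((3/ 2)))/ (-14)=-858000/ 1695869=-0.51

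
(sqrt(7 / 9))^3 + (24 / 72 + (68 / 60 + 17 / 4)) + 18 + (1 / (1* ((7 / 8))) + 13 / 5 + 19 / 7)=7* sqrt(7) / 27 + 12673 / 420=30.86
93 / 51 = 1.82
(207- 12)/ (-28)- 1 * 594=-16827/ 28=-600.96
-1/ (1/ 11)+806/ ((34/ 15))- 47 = 5059/ 17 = 297.59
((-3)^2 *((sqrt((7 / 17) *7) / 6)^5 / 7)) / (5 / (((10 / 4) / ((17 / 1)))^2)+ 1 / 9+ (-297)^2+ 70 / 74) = 444185 *sqrt(17) / 69452381444064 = 0.00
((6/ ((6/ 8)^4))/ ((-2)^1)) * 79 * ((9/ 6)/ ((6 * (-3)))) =5056/ 81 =62.42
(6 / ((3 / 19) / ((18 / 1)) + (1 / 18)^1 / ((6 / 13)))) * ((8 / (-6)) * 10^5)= -328320000 / 53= -6194716.98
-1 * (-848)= 848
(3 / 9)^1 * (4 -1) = 1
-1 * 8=-8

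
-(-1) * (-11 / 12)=-11 / 12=-0.92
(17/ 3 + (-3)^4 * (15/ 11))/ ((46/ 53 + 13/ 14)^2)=35.98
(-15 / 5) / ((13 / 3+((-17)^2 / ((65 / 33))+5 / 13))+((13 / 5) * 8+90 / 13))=-585 / 34937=-0.02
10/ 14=5/ 7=0.71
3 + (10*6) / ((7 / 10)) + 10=98.71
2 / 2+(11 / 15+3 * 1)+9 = 206 / 15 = 13.73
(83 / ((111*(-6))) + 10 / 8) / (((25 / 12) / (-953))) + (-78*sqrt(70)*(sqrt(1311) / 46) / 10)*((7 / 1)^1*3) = -819*sqrt(91770) / 230 - 1428547 / 2775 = -1593.51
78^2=6084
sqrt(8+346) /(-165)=-sqrt(354) /165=-0.11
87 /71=1.23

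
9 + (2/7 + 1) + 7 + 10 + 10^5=700191/7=100027.29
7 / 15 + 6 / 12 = 29 / 30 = 0.97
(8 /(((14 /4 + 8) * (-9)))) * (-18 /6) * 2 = 32 /69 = 0.46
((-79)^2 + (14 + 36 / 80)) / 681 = 41703 / 4540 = 9.19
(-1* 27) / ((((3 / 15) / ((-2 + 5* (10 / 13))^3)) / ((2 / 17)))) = -3732480 / 37349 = -99.94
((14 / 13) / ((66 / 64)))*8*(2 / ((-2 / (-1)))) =3584 / 429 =8.35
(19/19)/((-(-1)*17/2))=2/17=0.12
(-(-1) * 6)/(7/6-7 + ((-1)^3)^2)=-36/29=-1.24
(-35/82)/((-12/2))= 0.07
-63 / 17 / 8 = -63 / 136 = -0.46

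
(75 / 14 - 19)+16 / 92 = -4337 / 322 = -13.47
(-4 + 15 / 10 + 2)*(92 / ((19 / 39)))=-1794 / 19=-94.42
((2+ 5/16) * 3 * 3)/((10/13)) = 4329/160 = 27.06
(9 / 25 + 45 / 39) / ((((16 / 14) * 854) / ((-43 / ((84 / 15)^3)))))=-26445 / 69631744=-0.00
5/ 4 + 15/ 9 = 35/ 12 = 2.92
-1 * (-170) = 170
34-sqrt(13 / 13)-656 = -623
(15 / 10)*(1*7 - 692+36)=-1947 / 2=-973.50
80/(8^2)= 5/4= 1.25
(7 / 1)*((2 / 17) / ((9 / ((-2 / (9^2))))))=-28 / 12393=-0.00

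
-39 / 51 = -13 / 17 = -0.76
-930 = -930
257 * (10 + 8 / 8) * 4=11308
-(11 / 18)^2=-121 / 324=-0.37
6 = 6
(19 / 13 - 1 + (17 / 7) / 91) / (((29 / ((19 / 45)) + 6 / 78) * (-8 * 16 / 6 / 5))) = -88635 / 53261824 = -0.00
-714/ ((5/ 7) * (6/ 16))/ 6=-6664/ 15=-444.27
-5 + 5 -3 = -3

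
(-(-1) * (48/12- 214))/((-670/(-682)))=-14322/67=-213.76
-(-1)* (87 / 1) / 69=29 / 23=1.26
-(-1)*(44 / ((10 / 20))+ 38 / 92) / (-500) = -4067 / 23000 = -0.18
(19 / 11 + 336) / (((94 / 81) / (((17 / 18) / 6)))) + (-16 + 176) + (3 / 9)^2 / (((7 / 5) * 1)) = 53647855 / 260568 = 205.89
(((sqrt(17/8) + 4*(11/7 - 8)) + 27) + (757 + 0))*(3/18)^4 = sqrt(34)/5184 + 1327/2268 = 0.59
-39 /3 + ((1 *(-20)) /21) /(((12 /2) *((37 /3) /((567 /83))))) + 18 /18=-37122 /3071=-12.09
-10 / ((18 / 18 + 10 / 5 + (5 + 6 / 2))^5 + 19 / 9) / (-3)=15 / 724739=0.00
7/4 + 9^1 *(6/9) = 31/4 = 7.75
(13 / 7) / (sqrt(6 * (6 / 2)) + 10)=0.13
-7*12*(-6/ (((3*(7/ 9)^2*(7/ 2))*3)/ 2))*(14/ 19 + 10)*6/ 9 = 352512/ 931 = 378.64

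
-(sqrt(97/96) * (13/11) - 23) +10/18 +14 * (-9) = -103.63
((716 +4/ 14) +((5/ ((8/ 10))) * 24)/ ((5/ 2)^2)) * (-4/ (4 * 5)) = -5182/ 35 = -148.06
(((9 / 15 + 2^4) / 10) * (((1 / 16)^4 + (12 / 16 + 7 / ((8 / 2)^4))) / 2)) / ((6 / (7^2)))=41438663 / 7864320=5.27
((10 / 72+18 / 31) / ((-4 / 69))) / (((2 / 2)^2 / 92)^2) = -105054.85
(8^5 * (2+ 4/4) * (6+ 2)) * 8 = 6291456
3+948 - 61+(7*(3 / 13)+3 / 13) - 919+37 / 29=-9756 / 377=-25.88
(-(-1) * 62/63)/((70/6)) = 62/735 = 0.08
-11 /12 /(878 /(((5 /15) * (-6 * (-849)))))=-3113 /1756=-1.77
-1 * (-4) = 4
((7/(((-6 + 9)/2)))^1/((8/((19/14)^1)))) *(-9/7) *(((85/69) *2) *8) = -3230/161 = -20.06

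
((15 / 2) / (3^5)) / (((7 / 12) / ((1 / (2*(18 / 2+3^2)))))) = 5 / 3402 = 0.00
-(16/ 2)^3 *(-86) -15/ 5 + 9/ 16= 704473/ 16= 44029.56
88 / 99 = 8 / 9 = 0.89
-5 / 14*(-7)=5 / 2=2.50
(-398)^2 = 158404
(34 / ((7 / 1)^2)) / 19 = 0.04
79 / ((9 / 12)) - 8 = 292 / 3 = 97.33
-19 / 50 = -0.38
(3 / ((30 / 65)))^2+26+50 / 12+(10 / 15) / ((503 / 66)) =437635 / 6036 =72.50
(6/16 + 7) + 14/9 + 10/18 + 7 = 1187/72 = 16.49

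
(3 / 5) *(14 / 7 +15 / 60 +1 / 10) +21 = 2241 / 100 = 22.41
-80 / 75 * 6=-32 / 5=-6.40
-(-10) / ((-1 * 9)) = -10 / 9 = -1.11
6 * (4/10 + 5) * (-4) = -648/5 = -129.60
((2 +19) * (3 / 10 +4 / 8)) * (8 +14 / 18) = 2212 / 15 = 147.47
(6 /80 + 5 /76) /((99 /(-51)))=-0.07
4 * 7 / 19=28 / 19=1.47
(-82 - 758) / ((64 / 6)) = -315 / 4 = -78.75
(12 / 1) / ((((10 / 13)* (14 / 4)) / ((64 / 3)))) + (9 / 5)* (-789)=-46379 / 35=-1325.11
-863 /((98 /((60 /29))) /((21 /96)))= -12945 /3248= -3.99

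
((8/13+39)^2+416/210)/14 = 27883777/248430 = 112.24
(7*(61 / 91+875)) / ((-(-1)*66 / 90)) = 1195290 / 143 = 8358.67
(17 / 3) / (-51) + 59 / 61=470 / 549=0.86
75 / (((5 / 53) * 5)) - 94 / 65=157.55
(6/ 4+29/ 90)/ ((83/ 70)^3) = 5625200/ 5146083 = 1.09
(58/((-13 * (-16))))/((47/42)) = 609/2444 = 0.25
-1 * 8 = -8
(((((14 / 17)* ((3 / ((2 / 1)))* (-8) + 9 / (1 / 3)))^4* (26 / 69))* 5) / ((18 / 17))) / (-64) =-292621875 / 451996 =-647.40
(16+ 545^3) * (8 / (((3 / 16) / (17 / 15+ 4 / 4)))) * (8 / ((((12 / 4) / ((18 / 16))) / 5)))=221018304512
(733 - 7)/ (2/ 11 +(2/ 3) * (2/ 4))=23958/ 17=1409.29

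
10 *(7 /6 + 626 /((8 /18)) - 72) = 40130 /3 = 13376.67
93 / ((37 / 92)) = 8556 / 37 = 231.24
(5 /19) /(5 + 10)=1 /57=0.02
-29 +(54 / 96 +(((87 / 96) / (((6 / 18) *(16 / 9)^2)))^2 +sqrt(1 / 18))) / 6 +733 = sqrt(2) / 36 +94518416827 / 134217728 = 704.26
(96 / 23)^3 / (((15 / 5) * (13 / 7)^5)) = 4956585984 / 4517521931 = 1.10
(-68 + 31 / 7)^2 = 198025 / 49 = 4041.33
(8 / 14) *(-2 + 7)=20 / 7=2.86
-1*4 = -4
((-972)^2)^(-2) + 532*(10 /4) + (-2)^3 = 1180039418399233 /892616806656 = 1322.00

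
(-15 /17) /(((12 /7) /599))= -20965 /68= -308.31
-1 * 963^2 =-927369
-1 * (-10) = 10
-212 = -212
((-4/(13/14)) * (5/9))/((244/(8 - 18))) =700/7137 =0.10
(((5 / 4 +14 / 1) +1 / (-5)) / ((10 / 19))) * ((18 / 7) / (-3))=-2451 / 100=-24.51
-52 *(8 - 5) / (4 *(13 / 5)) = -15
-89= -89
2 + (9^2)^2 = 6563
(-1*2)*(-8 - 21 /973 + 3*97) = -78668 /139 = -565.96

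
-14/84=-1/6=-0.17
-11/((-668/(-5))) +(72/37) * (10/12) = 38045/24716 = 1.54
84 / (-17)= -84 / 17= -4.94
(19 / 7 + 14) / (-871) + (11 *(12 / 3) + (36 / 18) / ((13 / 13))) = 21565 / 469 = 45.98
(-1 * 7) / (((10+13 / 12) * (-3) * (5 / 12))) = 48 / 95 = 0.51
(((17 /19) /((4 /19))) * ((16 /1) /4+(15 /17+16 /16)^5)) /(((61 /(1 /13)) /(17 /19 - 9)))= -79500190 /66232153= -1.20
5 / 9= 0.56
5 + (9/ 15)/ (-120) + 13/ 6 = 4297/ 600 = 7.16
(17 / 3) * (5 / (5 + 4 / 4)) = 85 / 18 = 4.72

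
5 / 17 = 0.29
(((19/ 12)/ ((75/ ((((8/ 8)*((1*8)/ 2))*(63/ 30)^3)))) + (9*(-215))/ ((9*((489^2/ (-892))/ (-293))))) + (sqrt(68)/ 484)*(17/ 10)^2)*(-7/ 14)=1400113445329/ 11956050000-289*sqrt(17)/ 48400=117.08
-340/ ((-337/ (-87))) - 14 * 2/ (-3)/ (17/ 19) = -1329296/ 17187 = -77.34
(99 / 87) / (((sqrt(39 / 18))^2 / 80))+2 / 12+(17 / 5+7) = 594709 / 11310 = 52.58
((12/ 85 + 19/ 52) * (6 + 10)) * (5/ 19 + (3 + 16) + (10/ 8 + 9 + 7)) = 1242645/ 4199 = 295.94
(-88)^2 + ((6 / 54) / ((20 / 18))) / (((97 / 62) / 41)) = 3757111 / 485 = 7746.62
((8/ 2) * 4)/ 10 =8/ 5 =1.60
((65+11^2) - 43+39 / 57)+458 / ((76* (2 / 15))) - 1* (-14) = 15419 / 76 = 202.88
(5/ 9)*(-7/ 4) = -35/ 36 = -0.97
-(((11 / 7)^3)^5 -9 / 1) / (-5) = 4134520115826164 / 23737807549715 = 174.17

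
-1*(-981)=981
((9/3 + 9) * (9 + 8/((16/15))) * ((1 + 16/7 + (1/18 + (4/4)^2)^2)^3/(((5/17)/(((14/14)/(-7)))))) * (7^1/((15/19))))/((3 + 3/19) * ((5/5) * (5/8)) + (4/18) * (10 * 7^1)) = -6098418035675243/1471776642000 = -4143.58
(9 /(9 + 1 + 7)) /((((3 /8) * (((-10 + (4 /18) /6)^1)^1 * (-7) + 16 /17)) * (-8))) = -81 /32443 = -0.00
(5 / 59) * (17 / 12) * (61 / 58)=5185 / 41064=0.13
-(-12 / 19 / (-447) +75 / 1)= -212329 / 2831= -75.00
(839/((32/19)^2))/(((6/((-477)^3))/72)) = -98615584823121/256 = -385217128215.32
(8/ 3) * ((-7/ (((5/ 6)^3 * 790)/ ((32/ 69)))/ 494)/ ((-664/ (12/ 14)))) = 1152/ 23281448125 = 0.00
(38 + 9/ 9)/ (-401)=-39/ 401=-0.10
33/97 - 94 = -9085/97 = -93.66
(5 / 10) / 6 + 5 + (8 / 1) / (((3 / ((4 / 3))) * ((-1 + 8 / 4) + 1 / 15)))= 101 / 12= 8.42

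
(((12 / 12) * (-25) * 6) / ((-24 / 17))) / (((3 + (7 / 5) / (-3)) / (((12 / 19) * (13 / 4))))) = 248625 / 2888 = 86.09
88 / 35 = 2.51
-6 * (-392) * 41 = 96432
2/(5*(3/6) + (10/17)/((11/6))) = 748/1055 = 0.71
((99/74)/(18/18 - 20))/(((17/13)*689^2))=-99/872829334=-0.00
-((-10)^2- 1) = -99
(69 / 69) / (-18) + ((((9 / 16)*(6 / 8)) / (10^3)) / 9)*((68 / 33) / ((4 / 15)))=-69941 / 1267200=-0.06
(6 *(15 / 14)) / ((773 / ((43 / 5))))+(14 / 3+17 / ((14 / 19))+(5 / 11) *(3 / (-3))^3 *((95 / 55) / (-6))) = 2613356 / 93533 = 27.94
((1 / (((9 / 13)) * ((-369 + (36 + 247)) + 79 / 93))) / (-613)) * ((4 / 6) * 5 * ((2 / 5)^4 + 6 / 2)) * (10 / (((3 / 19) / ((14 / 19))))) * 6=85352176 / 1092228075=0.08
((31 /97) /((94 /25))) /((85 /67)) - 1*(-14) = 14.07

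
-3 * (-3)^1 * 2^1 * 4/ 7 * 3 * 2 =432/ 7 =61.71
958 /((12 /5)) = 2395 /6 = 399.17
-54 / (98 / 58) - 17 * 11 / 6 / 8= -84331 / 2352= -35.86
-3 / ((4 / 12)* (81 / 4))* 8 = -32 / 9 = -3.56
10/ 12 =0.83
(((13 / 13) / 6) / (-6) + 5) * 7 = 1253 / 36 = 34.81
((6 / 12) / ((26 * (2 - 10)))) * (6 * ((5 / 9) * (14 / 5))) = -7 / 312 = -0.02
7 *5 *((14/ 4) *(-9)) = -2205/ 2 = -1102.50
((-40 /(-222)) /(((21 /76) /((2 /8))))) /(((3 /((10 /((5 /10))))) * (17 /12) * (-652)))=-7600 /6459201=-0.00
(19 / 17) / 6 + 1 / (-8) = 0.06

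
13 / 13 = 1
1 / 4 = 0.25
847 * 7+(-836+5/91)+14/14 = 463559/91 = 5094.05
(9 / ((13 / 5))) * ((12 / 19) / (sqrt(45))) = 36 * sqrt(5) / 247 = 0.33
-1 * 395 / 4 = -395 / 4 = -98.75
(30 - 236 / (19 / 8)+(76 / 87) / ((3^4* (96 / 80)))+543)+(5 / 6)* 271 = 561927953 / 803358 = 699.47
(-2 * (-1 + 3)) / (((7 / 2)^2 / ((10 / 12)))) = -40 / 147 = -0.27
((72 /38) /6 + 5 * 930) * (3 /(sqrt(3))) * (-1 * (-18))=1590408 * sqrt(3) /19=144982.50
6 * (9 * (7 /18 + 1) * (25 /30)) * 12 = 750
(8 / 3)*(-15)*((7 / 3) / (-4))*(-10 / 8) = -175 / 6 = -29.17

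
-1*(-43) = 43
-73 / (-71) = 73 / 71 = 1.03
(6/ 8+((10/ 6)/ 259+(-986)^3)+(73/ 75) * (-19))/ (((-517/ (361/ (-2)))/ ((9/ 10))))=-80664088058213631/ 267806000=-301203438.53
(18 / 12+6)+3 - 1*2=17 / 2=8.50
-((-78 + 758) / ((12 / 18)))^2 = -1040400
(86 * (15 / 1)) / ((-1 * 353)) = -3.65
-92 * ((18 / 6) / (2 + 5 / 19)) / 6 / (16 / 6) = -1311 / 172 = -7.62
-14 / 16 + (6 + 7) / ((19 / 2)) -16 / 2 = -1141 / 152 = -7.51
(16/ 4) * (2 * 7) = 56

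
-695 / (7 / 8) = -5560 / 7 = -794.29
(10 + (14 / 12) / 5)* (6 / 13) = 4.72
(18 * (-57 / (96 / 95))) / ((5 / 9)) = -29241 / 16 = -1827.56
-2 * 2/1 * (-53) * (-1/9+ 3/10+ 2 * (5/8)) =13727/45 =305.04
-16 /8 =-2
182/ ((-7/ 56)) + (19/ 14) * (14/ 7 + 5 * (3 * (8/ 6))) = -9983/ 7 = -1426.14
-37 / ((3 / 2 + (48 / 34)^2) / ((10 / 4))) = -26.48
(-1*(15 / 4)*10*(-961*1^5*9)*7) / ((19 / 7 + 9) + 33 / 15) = 158925375 / 974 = 163167.74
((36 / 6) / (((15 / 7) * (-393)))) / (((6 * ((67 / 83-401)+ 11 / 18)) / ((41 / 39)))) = 47642 / 15249726375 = 0.00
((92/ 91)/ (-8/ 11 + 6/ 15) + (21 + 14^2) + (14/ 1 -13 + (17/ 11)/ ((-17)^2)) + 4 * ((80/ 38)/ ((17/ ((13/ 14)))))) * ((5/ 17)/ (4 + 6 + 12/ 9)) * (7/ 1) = 3133623385/ 80091726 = 39.13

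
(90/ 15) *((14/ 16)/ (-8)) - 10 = -341/ 32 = -10.66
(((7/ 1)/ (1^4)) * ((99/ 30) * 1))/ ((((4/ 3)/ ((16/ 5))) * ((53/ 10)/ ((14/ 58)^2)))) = 0.61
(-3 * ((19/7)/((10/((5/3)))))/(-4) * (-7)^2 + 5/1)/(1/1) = 173/8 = 21.62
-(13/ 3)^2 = -169/ 9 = -18.78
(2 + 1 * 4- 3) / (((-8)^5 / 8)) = -3 / 4096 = -0.00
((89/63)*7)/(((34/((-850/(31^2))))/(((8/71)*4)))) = -71200/614079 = -0.12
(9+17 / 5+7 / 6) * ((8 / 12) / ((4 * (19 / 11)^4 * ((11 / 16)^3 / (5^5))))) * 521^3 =405210078078080000 / 1172889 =345480329407.20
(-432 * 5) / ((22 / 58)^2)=-1816560 / 121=-15012.89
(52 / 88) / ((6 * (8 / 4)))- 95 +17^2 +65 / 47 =2424923 / 12408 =195.43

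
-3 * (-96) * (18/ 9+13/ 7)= 7776/ 7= 1110.86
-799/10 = -79.90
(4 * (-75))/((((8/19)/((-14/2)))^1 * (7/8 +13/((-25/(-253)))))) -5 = 288355/8829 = 32.66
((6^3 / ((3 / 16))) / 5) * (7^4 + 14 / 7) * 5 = 2768256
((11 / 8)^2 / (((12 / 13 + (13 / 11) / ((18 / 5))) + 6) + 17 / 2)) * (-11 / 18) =-190333 / 2594816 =-0.07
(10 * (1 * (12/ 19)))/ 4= 1.58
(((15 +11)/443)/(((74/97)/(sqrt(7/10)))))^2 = 11130847/2686648810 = 0.00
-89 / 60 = -1.48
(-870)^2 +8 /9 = 6812108 /9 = 756900.89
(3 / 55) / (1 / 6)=18 / 55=0.33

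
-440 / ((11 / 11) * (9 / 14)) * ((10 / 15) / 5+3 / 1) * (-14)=810656 / 27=30024.30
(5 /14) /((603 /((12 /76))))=5 /53466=0.00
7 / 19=0.37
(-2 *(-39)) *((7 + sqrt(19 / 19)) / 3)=208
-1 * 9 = -9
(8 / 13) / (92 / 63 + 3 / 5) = 2520 / 8437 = 0.30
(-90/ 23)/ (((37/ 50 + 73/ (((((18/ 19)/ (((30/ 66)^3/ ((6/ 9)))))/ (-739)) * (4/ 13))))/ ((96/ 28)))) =3449952000/ 6703904550217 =0.00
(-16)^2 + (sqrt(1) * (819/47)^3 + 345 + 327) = 645701003/103823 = 6219.25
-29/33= -0.88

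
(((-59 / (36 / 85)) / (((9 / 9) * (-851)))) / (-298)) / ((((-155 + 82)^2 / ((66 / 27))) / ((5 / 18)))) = -0.00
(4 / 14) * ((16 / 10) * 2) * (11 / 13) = 352 / 455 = 0.77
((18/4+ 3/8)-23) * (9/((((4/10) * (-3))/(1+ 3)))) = 543.75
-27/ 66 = -9/ 22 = -0.41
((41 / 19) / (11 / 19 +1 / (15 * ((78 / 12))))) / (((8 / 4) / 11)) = 87945 / 4366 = 20.14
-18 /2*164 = -1476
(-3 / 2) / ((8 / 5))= -15 / 16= -0.94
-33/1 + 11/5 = -154/5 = -30.80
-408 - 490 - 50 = -948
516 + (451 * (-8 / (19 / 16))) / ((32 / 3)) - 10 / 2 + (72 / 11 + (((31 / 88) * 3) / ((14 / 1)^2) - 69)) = 53649319 / 327712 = 163.71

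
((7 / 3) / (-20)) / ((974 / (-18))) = 21 / 9740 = 0.00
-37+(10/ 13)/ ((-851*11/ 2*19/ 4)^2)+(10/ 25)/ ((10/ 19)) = -372583177654418/ 10280992761325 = -36.24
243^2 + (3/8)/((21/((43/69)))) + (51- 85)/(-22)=2509884857/42504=59050.56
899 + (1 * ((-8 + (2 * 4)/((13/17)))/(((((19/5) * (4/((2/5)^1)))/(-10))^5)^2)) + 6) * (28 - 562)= -183717567290006965/79703861351413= -2305.00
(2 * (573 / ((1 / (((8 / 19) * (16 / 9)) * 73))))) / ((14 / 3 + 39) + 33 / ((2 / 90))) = 1784704 / 43567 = 40.96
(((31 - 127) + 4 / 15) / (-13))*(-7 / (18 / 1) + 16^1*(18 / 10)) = 1835926 / 8775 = 209.22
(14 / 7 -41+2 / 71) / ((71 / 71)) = -2767 / 71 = -38.97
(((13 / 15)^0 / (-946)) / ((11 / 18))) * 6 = -54 / 5203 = -0.01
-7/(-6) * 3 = 7/2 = 3.50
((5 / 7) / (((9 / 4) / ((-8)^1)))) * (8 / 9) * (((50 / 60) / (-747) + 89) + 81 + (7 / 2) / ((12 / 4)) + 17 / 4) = -396.00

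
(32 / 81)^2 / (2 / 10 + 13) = 2560 / 216513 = 0.01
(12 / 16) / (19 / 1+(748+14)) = 3 / 3124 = 0.00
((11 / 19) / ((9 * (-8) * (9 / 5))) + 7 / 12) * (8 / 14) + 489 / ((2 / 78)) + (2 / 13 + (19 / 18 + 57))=2679072973 / 140049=19129.54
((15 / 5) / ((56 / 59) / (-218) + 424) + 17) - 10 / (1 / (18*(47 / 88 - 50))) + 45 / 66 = 267591940315 / 29993876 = 8921.55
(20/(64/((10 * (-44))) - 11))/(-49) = 0.04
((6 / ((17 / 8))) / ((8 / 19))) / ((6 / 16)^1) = 304 / 17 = 17.88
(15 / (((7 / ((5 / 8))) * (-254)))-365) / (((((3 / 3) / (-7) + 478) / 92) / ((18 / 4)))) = -71647323 / 226568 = -316.23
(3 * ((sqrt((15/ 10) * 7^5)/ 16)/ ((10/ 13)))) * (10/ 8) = 1911 * sqrt(42)/ 256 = 48.38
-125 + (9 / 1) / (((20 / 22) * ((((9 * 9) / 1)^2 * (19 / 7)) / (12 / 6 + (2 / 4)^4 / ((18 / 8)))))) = -623289379 / 4986360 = -125.00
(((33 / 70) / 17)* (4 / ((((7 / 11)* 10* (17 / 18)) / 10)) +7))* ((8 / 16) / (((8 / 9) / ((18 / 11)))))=78975 / 226576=0.35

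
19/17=1.12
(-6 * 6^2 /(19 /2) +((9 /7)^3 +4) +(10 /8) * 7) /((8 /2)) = -204933 /104272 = -1.97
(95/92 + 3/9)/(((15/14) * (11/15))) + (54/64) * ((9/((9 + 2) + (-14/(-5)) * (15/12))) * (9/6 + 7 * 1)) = 4359925/704352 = 6.19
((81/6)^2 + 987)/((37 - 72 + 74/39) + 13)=-182403/3136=-58.16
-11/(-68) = 11/68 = 0.16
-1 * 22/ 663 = -22/ 663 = -0.03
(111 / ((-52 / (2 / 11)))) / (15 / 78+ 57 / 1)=-111 / 16357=-0.01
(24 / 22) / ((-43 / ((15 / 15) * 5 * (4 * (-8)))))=1920 / 473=4.06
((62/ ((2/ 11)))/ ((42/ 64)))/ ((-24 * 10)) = -682/ 315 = -2.17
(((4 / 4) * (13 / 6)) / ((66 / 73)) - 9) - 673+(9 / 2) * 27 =-221009 / 396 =-558.10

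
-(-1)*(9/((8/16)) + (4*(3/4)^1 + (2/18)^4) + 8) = 190270/6561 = 29.00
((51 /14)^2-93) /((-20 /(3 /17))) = 0.70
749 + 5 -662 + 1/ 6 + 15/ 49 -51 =12193/ 294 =41.47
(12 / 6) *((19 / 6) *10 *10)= 1900 / 3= 633.33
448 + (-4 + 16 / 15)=6676 / 15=445.07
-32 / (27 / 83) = -2656 / 27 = -98.37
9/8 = 1.12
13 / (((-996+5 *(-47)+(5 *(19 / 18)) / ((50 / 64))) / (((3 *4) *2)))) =-14040 / 55091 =-0.25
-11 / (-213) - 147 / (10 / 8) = -125189 / 1065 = -117.55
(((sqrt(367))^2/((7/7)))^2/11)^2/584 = 18141126721/70664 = 256723.75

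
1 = 1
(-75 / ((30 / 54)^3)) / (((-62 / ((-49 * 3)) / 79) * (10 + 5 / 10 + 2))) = -25397631 / 3875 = -6554.23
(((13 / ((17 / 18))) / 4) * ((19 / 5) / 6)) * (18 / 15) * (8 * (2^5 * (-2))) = -569088 / 425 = -1339.03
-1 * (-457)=457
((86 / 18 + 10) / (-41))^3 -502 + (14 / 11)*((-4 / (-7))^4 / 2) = -95159342029511 / 189568382157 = -501.98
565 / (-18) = -565 / 18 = -31.39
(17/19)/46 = 17/874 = 0.02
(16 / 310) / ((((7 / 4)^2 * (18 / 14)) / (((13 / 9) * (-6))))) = -3328 / 29295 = -0.11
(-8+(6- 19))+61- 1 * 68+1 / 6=-167 / 6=-27.83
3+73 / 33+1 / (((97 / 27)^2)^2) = 15244573885 / 2921466273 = 5.22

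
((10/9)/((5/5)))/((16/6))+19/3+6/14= 201/28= 7.18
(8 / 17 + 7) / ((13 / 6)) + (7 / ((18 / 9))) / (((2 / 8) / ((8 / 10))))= 16186 / 1105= 14.65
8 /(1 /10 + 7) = 80 /71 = 1.13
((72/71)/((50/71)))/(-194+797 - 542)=36/1525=0.02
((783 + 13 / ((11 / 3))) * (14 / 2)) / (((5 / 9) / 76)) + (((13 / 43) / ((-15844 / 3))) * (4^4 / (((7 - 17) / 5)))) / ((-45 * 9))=38101117205584 / 50585931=753195.93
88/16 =11/2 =5.50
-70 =-70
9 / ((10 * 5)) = 9 / 50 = 0.18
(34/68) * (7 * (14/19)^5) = 1882384/2476099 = 0.76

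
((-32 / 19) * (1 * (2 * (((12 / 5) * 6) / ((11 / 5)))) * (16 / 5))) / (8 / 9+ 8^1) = -41472 / 5225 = -7.94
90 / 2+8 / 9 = 413 / 9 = 45.89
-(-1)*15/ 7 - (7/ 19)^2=5072/ 2527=2.01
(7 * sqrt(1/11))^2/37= 49/407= 0.12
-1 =-1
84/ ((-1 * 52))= -21/ 13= -1.62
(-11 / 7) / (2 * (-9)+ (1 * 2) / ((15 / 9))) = 55 / 588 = 0.09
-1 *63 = -63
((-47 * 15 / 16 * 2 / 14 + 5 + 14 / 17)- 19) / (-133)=37073 / 253232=0.15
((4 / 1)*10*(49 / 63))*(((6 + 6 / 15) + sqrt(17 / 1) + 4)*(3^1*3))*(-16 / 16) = -2912 - 280*sqrt(17) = -4066.47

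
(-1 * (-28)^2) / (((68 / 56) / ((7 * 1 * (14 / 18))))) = -537824 / 153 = -3515.19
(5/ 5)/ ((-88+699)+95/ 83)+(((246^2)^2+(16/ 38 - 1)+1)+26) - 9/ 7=3662186281.14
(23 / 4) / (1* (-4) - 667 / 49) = -1127 / 3452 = -0.33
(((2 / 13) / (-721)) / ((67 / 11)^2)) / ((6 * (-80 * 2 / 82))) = 4961 / 10098095280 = 0.00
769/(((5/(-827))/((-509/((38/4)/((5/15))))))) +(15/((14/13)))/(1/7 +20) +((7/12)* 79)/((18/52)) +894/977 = 267571785669169/117782235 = 2271749.94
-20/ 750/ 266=-0.00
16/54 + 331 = 8945/27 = 331.30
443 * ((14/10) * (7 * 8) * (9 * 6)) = 9377424/5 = 1875484.80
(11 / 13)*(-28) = -308 / 13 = -23.69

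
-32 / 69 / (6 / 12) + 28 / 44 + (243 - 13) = 174349 / 759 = 229.71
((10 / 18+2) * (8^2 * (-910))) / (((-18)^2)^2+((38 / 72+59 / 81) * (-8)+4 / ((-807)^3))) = -117332562634560 / 82748533637183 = -1.42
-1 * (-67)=67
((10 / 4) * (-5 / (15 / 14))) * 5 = -175 / 3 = -58.33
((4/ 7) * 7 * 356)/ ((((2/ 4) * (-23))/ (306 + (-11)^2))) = -52873.74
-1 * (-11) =11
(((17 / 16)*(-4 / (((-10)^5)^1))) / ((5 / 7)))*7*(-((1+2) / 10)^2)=-7497 / 200000000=-0.00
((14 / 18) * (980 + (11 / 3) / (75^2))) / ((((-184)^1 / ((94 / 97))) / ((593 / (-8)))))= 3226418783567 / 10842660000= 297.57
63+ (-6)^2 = 99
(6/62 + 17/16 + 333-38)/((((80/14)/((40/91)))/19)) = 2791005/6448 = 432.85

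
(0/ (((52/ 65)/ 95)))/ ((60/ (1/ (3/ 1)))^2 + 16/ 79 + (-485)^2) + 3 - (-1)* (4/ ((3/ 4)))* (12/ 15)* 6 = 143/ 5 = 28.60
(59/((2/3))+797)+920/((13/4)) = 30383/26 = 1168.58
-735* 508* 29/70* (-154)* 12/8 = 35732466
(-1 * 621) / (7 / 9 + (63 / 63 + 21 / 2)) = -11178 / 221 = -50.58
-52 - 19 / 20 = -1059 / 20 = -52.95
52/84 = 13/21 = 0.62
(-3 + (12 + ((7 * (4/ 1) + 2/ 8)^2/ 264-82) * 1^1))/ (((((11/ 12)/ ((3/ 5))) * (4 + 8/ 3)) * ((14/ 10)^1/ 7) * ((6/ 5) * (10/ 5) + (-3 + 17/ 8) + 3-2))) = -2660247/ 195536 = -13.60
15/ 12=5/ 4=1.25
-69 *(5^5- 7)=-215142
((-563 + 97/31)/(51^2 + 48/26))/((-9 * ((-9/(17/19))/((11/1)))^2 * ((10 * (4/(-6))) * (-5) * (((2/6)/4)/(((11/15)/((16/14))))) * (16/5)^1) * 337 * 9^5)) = 151882221491/1464871250944935482400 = 0.00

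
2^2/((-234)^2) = 1/13689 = 0.00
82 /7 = 11.71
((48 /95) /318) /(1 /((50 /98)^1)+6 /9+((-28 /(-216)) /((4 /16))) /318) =1620 /2679779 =0.00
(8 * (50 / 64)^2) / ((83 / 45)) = 2.65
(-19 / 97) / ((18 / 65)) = -1235 / 1746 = -0.71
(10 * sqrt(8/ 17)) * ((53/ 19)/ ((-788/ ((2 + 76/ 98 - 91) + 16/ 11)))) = 12393785 * sqrt(34)/ 34297109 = 2.11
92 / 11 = 8.36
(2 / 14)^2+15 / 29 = 764 / 1421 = 0.54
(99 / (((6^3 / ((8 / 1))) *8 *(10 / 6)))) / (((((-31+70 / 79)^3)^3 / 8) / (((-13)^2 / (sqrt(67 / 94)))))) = -1318367555808801509 *sqrt(6298) / 4838470313321335129194836633085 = -0.00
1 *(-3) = -3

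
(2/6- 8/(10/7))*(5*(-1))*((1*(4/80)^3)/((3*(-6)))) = -79/432000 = -0.00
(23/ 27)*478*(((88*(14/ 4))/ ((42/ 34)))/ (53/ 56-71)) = -460516672/ 317763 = -1449.25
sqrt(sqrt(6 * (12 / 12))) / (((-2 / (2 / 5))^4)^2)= 6^(1 / 4) / 390625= 0.00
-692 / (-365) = 692 / 365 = 1.90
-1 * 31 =-31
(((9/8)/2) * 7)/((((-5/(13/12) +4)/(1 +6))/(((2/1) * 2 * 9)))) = -51597/32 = -1612.41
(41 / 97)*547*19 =426113 / 97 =4392.92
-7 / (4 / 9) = -63 / 4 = -15.75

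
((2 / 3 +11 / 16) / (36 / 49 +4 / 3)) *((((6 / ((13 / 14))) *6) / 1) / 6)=5145 / 1216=4.23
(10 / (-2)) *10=-50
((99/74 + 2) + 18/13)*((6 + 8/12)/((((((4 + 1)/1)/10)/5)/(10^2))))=45430000/1443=31483.02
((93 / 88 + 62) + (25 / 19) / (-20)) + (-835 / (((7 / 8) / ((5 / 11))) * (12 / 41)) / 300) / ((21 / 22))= 127891499 / 2212056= 57.82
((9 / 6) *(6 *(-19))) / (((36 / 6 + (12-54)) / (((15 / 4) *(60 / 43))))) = 4275 / 172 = 24.85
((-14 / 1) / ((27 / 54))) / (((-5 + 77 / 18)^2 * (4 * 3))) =-756 / 169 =-4.47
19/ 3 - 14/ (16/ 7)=5/ 24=0.21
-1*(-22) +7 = 29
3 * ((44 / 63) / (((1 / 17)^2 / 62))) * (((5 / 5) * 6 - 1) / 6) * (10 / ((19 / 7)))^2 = 1379686000 / 3249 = 424649.43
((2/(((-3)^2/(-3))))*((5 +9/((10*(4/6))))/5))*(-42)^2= -37338/25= -1493.52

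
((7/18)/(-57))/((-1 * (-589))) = -7/604314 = -0.00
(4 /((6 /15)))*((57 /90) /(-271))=-19 /813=-0.02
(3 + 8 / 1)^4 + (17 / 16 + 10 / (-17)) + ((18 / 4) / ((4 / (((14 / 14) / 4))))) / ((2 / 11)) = 14643.02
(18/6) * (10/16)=15/8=1.88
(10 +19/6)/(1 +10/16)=8.10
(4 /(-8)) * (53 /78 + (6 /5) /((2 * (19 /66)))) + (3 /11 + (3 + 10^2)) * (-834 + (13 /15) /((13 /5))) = -14035437109 /163020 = -86096.41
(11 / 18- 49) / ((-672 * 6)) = 871 / 72576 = 0.01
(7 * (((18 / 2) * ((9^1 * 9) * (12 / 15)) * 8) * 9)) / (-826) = -104976 / 295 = -355.85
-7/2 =-3.50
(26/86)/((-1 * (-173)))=13/7439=0.00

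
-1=-1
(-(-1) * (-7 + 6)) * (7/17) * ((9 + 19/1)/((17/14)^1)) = -2744/289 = -9.49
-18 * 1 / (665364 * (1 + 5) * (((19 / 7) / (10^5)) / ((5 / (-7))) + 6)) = -125000 / 166339946507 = -0.00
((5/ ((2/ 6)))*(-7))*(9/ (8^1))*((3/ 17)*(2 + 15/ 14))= -17415/ 272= -64.03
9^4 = 6561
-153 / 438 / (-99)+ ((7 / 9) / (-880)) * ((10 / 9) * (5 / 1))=-719 / 520344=-0.00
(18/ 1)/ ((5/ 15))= 54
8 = 8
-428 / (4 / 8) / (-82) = 428 / 41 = 10.44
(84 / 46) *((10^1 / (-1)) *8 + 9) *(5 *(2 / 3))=-9940 / 23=-432.17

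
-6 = -6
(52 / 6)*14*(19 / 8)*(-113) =-195377 / 6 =-32562.83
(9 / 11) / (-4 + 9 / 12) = -36 / 143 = -0.25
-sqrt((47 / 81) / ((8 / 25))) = -5 * sqrt(94) / 36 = -1.35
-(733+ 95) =-828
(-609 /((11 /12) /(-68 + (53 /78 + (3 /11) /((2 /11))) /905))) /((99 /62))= 24164868280 /854139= 28291.49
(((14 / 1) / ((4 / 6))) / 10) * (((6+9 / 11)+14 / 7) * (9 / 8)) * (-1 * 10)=-18333 / 88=-208.33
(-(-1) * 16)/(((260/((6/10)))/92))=1104/325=3.40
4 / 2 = 2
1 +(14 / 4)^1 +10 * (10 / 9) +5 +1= 389 / 18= 21.61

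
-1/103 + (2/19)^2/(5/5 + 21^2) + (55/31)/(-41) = -553099190/10444370053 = -0.05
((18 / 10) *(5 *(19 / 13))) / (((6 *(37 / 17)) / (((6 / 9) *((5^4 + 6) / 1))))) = 203813 / 481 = 423.73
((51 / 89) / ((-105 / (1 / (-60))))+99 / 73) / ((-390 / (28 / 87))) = -18504341 / 16533240750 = -0.00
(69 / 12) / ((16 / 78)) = 897 / 32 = 28.03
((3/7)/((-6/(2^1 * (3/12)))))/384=-1/10752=-0.00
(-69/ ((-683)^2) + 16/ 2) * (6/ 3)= 7463686/ 466489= 16.00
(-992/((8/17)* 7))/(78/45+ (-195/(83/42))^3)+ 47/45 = 1355933518910651/1297844732919735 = 1.04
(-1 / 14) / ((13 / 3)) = -3 / 182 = -0.02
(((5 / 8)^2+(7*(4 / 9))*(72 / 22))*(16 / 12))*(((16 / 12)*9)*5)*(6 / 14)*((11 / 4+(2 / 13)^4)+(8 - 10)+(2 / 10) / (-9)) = 9289784451 / 35187152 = 264.01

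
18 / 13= 1.38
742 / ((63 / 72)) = 848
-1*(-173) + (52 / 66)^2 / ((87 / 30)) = 5470273 / 31581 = 173.21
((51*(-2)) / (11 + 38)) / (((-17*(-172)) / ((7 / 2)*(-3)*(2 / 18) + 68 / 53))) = -37 / 446684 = -0.00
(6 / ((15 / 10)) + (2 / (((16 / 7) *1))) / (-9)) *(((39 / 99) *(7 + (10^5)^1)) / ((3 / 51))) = 6210534707 / 2376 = 2613861.41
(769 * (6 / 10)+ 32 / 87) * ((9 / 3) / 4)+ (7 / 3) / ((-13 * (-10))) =7834297 / 22620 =346.34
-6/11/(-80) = 3/440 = 0.01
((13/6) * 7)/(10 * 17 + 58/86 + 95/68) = 133042/1509411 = 0.09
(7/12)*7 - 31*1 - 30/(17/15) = -10891/204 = -53.39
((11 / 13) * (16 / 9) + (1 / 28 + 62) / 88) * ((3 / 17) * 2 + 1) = 14648539 / 4900896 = 2.99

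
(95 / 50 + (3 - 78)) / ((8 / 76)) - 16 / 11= -153099 / 220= -695.90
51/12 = 17/4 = 4.25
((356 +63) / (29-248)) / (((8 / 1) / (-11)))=4609 / 1752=2.63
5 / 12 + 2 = 29 / 12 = 2.42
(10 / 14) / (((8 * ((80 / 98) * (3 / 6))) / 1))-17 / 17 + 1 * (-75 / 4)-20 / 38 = -12195 / 608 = -20.06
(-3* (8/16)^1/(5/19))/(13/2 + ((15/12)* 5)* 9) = -114/1255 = -0.09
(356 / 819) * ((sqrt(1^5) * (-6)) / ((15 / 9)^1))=-712 / 455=-1.56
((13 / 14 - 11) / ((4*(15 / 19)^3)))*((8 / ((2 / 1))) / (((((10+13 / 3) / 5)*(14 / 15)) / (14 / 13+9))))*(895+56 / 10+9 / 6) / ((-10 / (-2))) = -380964615123 / 27391000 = -13908.39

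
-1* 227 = -227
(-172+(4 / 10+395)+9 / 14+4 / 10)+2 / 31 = 487181 / 2170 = 224.51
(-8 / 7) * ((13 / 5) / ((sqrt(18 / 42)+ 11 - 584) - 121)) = 104 * sqrt(21) / 118000715+ 72176 / 16857245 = 0.00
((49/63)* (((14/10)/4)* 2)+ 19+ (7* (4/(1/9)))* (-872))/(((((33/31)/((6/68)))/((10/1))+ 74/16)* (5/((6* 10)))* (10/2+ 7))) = -2452124924/65079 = -37679.20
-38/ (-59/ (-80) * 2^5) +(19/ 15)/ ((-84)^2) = -10053679/ 6244560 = -1.61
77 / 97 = 0.79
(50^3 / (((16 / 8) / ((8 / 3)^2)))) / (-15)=-800000 / 27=-29629.63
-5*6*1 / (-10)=3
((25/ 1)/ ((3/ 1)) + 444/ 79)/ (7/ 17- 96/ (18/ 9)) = -56219/ 191733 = -0.29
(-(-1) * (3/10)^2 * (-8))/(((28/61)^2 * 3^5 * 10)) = -3721/2646000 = -0.00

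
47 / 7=6.71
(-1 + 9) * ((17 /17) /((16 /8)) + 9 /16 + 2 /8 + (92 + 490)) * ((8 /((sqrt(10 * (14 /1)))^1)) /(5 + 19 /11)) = 102663 * sqrt(35) /1295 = 469.01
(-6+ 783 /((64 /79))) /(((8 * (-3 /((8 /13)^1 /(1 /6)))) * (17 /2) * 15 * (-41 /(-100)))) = -2.83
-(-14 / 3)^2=-196 / 9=-21.78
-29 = -29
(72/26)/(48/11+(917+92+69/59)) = 5841/2139904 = 0.00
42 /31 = 1.35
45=45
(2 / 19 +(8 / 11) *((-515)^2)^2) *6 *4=256616008680528 / 209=1227827792729.80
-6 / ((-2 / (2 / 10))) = 3 / 5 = 0.60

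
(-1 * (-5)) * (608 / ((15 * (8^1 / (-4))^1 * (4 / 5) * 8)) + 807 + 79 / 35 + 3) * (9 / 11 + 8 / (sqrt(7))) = 509727 / 154 + 679636 * sqrt(7) / 147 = 15542.21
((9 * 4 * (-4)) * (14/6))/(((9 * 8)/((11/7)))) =-22/3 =-7.33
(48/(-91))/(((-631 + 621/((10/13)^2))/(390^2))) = -56160000/292943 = -191.71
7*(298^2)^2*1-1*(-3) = 55203052915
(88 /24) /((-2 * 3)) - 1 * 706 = -12719 /18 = -706.61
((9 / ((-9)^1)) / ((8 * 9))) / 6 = -1 / 432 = -0.00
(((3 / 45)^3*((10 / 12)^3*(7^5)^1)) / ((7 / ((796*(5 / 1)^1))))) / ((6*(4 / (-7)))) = -16722965 / 34992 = -477.91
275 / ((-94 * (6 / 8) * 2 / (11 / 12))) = -3025 / 1692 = -1.79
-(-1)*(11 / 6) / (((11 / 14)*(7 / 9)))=3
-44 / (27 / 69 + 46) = -92 / 97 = -0.95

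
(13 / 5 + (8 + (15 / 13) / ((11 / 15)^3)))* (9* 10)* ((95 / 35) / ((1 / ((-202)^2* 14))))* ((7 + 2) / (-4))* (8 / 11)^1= -587875689868032 / 190333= -3088669278.94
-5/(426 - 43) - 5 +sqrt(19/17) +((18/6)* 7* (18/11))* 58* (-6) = -50402472/4213 +sqrt(323)/17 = -11962.50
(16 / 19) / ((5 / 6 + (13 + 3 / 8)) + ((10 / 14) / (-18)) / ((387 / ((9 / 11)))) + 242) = 3814272 / 1160481943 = 0.00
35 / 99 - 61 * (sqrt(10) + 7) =-42238 / 99 - 61 * sqrt(10) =-619.55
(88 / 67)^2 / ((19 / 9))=69696 / 85291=0.82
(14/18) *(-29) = -203/9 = -22.56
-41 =-41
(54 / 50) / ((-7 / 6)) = -162 / 175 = -0.93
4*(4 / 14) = 8 / 7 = 1.14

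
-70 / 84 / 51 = -5 / 306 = -0.02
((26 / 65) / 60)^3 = 1 / 3375000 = 0.00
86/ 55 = 1.56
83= 83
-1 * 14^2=-196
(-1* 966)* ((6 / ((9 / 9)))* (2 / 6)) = -1932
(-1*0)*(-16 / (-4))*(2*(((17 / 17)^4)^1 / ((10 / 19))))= 0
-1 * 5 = -5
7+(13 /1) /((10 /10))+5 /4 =85 /4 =21.25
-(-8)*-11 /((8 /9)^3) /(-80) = 8019 /5120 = 1.57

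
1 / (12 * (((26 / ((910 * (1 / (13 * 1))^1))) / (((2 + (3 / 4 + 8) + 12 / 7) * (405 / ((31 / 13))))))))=235575 / 496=474.95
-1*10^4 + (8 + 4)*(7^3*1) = -5884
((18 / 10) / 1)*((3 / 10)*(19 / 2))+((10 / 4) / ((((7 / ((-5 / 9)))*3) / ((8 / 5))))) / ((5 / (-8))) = 5.30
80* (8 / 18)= 320 / 9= 35.56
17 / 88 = 0.19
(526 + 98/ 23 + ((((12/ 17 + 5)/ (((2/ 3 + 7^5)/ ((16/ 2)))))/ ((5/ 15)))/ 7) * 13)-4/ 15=1097180943016/ 2070116265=530.01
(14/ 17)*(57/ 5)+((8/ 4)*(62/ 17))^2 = 90446/ 1445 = 62.59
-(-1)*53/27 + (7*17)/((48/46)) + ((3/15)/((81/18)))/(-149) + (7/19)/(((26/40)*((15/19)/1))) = 244178341/2091960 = 116.72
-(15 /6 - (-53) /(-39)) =-89 /78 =-1.14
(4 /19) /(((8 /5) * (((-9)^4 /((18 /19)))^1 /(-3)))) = -5 /87723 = -0.00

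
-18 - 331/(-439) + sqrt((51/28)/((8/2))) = -7571/439 + sqrt(357)/28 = -16.57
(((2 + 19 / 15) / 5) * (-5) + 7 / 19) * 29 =-23954 / 285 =-84.05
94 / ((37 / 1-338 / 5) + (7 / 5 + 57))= 470 / 139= 3.38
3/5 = 0.60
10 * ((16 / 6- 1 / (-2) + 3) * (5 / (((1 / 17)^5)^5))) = 5337830356422272200519102241727725 / 3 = 1779276785474090733506367000000000.00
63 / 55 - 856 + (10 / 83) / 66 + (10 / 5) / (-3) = -3905446 / 4565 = -855.52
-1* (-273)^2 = -74529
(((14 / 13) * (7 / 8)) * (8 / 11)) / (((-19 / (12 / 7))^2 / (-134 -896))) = -296640 / 51623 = -5.75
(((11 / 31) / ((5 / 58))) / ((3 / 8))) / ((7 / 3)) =4.70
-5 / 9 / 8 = -5 / 72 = -0.07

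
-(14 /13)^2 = -196 /169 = -1.16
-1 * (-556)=556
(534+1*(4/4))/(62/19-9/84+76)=284620/42111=6.76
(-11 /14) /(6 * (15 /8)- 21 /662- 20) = 662 /7399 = 0.09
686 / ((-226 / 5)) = -1715 / 113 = -15.18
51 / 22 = 2.32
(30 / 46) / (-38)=-15 / 874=-0.02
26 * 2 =52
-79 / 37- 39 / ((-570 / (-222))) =-60896 / 3515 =-17.32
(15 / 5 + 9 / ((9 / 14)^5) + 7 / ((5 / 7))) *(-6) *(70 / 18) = -2211.37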